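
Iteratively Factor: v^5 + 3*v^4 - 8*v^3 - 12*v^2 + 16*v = (v)*(v^4 + 3*v^3 - 8*v^2 - 12*v + 16) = v*(v - 2)*(v^3 + 5*v^2 + 2*v - 8) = v*(v - 2)*(v + 4)*(v^2 + v - 2) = v*(v - 2)*(v + 2)*(v + 4)*(v - 1)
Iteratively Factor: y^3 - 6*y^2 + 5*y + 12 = (y - 3)*(y^2 - 3*y - 4) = (y - 3)*(y + 1)*(y - 4)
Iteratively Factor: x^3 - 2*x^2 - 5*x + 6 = (x - 3)*(x^2 + x - 2) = (x - 3)*(x + 2)*(x - 1)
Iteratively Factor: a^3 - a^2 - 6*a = (a + 2)*(a^2 - 3*a) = a*(a + 2)*(a - 3)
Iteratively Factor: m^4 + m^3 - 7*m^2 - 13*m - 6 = (m + 1)*(m^3 - 7*m - 6) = (m + 1)*(m + 2)*(m^2 - 2*m - 3) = (m + 1)^2*(m + 2)*(m - 3)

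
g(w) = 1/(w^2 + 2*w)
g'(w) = (-2*w - 2)/(w^2 + 2*w)^2 = 2*(-w - 1)/(w^2*(w + 2)^2)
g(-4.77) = 0.08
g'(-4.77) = 0.04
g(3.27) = 0.06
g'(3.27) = -0.03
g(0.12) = 3.93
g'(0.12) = -34.61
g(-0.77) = -1.06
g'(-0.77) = -0.51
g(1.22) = 0.25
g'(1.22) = -0.29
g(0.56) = 0.70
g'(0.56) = -1.52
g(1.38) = 0.21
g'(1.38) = -0.22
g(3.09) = 0.06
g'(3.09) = -0.03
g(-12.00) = 0.01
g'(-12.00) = 0.00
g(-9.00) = 0.02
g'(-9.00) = 0.00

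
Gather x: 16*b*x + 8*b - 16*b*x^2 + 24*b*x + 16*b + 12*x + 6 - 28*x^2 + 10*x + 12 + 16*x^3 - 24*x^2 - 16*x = 24*b + 16*x^3 + x^2*(-16*b - 52) + x*(40*b + 6) + 18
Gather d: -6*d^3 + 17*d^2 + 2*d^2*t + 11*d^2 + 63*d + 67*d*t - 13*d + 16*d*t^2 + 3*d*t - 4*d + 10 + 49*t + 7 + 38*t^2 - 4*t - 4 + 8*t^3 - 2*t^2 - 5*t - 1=-6*d^3 + d^2*(2*t + 28) + d*(16*t^2 + 70*t + 46) + 8*t^3 + 36*t^2 + 40*t + 12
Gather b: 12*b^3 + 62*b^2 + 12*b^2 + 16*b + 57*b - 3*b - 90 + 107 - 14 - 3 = 12*b^3 + 74*b^2 + 70*b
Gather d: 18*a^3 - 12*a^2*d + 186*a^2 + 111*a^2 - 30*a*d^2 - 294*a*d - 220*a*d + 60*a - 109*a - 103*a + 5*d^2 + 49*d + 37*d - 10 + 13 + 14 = 18*a^3 + 297*a^2 - 152*a + d^2*(5 - 30*a) + d*(-12*a^2 - 514*a + 86) + 17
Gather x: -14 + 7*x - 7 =7*x - 21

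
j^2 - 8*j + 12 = (j - 6)*(j - 2)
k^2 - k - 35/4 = (k - 7/2)*(k + 5/2)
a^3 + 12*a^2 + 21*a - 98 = (a - 2)*(a + 7)^2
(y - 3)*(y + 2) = y^2 - y - 6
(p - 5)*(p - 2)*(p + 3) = p^3 - 4*p^2 - 11*p + 30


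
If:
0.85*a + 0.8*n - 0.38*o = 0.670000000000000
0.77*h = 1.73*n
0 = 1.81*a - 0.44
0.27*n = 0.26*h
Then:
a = 0.24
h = 0.00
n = 0.00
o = -1.22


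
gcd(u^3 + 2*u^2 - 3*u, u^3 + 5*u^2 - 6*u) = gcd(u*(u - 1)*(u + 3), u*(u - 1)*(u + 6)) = u^2 - u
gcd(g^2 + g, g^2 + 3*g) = g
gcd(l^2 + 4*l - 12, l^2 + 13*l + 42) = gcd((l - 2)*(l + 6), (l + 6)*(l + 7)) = l + 6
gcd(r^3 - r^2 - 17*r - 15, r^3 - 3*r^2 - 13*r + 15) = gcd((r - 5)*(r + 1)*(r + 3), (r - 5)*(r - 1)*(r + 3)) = r^2 - 2*r - 15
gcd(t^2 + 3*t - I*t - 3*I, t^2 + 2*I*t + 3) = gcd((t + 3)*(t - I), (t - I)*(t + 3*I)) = t - I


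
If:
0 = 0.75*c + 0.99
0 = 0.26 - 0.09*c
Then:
No Solution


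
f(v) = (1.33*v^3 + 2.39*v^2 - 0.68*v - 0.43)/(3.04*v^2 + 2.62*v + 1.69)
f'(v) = (-6.08*v - 2.62)*(1.33*v^3 + 2.39*v^2 - 0.68*v - 0.43)/(3.04*v^2 + 2.62*v + 1.69)^2 + (3.99*v^2 + 4.78*v - 0.68)/(3.04*v^2 + 2.62*v + 1.69) = (4.0432*v^4 + 6.9692*v^3 + 15.0721*v^2 + 10.6926*v - 0.0226)/(9.2416*v^4 + 15.9296*v^3 + 17.1396*v^2 + 8.8556*v + 2.8561)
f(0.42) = -0.06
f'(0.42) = 0.70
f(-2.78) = -0.48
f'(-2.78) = 0.56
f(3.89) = 1.92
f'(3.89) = 0.48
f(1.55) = 0.71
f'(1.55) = 0.60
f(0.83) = 0.24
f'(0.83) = 0.71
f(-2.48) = -0.31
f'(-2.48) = 0.58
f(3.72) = 1.84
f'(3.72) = 0.48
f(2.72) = 1.35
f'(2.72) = 0.51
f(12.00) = 5.59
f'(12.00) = 0.44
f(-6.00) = -2.07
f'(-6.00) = 0.46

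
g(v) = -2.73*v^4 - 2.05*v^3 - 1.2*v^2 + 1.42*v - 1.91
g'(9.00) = -8479.01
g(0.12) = -1.76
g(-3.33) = -279.94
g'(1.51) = -53.82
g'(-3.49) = 399.08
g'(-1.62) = 35.59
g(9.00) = -19492.31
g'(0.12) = 1.02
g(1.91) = -54.19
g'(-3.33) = 344.45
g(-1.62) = -17.45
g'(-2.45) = 130.98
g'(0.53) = -3.21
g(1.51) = -23.75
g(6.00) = -4017.47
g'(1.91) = -101.69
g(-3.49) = -339.35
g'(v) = -10.92*v^3 - 6.15*v^2 - 2.4*v + 1.42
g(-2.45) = -80.81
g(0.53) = -2.02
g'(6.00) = -2593.10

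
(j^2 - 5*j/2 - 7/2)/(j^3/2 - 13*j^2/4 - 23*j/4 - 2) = 2*(2*j - 7)/(2*j^2 - 15*j - 8)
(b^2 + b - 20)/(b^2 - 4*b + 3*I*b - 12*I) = (b + 5)/(b + 3*I)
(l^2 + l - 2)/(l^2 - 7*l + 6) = (l + 2)/(l - 6)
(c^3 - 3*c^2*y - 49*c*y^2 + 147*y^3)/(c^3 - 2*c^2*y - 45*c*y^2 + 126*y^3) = (-c + 7*y)/(-c + 6*y)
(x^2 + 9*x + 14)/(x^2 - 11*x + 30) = (x^2 + 9*x + 14)/(x^2 - 11*x + 30)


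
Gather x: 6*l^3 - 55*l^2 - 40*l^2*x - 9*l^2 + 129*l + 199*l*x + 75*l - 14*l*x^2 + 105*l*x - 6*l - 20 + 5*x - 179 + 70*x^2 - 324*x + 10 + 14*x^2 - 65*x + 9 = 6*l^3 - 64*l^2 + 198*l + x^2*(84 - 14*l) + x*(-40*l^2 + 304*l - 384) - 180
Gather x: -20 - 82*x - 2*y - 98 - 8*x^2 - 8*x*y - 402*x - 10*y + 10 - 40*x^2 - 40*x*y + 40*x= -48*x^2 + x*(-48*y - 444) - 12*y - 108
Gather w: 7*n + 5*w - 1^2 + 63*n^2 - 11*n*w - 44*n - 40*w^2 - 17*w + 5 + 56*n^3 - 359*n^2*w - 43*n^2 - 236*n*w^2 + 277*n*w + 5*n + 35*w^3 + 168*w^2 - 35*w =56*n^3 + 20*n^2 - 32*n + 35*w^3 + w^2*(128 - 236*n) + w*(-359*n^2 + 266*n - 47) + 4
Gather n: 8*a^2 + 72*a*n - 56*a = 8*a^2 + 72*a*n - 56*a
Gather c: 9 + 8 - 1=16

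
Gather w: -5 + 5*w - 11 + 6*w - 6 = 11*w - 22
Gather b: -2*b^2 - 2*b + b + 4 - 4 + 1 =-2*b^2 - b + 1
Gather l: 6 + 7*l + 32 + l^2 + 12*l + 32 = l^2 + 19*l + 70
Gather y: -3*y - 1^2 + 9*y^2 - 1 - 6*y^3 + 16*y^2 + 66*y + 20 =-6*y^3 + 25*y^2 + 63*y + 18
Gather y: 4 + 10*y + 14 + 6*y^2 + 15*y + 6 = 6*y^2 + 25*y + 24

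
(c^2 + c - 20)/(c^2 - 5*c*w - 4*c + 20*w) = (-c - 5)/(-c + 5*w)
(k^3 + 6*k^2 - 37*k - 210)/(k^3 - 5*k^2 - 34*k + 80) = (k^2 + k - 42)/(k^2 - 10*k + 16)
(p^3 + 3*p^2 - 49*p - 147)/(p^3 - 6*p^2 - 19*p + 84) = (p^2 + 10*p + 21)/(p^2 + p - 12)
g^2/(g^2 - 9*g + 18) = g^2/(g^2 - 9*g + 18)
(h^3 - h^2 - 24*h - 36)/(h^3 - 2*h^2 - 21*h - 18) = (h + 2)/(h + 1)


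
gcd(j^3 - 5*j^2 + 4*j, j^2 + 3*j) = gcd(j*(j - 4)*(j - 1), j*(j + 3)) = j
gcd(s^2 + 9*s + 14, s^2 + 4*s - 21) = s + 7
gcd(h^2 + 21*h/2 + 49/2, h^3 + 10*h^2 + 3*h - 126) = h + 7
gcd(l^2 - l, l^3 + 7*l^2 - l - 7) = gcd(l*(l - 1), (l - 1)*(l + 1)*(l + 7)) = l - 1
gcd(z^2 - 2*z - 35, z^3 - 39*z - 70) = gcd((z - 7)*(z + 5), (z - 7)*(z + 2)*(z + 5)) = z^2 - 2*z - 35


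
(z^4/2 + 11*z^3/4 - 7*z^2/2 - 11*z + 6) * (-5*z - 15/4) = -5*z^5/2 - 125*z^4/8 + 115*z^3/16 + 545*z^2/8 + 45*z/4 - 45/2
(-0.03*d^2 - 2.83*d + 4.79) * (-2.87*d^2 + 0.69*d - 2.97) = 0.0861*d^4 + 8.1014*d^3 - 15.6109*d^2 + 11.7102*d - 14.2263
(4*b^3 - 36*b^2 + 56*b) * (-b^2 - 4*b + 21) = -4*b^5 + 20*b^4 + 172*b^3 - 980*b^2 + 1176*b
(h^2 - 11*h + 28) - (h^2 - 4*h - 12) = 40 - 7*h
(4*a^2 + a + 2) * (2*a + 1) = 8*a^3 + 6*a^2 + 5*a + 2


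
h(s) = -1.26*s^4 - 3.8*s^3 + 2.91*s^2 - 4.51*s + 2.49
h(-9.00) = -5217.87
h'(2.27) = -108.99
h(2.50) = -99.19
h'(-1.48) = -21.76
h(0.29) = 1.33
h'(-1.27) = -19.96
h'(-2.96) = 9.09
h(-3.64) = 19.54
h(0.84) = -2.12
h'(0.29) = -3.90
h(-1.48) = 21.81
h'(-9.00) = 2693.87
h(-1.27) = 17.42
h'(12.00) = -10285.39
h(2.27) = -70.66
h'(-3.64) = 66.33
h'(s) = -5.04*s^3 - 11.4*s^2 + 5.82*s - 4.51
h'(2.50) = -139.96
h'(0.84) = -10.65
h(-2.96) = 43.16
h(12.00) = -32326.35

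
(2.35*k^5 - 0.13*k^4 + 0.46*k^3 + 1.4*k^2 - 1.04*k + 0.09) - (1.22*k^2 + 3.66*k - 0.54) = 2.35*k^5 - 0.13*k^4 + 0.46*k^3 + 0.18*k^2 - 4.7*k + 0.63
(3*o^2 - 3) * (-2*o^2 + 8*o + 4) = -6*o^4 + 24*o^3 + 18*o^2 - 24*o - 12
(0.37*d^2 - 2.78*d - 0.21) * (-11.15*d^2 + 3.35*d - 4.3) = -4.1255*d^4 + 32.2365*d^3 - 8.5625*d^2 + 11.2505*d + 0.903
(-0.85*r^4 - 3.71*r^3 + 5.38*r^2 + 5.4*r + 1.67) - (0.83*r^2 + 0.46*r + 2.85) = -0.85*r^4 - 3.71*r^3 + 4.55*r^2 + 4.94*r - 1.18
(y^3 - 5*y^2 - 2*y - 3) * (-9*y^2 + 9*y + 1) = -9*y^5 + 54*y^4 - 26*y^3 + 4*y^2 - 29*y - 3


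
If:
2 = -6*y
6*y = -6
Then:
No Solution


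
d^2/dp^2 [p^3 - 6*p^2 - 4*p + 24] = 6*p - 12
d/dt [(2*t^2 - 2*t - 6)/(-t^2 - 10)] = 2*(-t^2 - 26*t + 10)/(t^4 + 20*t^2 + 100)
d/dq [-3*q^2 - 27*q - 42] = -6*q - 27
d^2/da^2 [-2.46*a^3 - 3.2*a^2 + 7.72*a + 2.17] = -14.76*a - 6.4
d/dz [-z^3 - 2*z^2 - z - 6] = -3*z^2 - 4*z - 1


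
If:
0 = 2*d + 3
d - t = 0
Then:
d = -3/2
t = -3/2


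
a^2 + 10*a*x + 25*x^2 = (a + 5*x)^2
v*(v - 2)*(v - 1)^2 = v^4 - 4*v^3 + 5*v^2 - 2*v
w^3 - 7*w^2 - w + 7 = (w - 7)*(w - 1)*(w + 1)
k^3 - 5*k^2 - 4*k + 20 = (k - 5)*(k - 2)*(k + 2)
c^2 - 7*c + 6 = (c - 6)*(c - 1)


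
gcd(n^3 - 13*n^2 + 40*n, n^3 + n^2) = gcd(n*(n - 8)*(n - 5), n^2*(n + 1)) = n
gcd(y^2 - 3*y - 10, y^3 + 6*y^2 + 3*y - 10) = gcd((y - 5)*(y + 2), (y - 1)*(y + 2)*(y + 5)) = y + 2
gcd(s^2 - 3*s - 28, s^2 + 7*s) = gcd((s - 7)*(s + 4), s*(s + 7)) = 1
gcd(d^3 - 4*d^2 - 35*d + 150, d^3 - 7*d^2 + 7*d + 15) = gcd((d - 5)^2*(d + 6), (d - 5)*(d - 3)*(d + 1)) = d - 5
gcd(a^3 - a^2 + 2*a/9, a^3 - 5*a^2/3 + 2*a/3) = a^2 - 2*a/3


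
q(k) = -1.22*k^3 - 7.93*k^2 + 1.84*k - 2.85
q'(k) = -3.66*k^2 - 15.86*k + 1.84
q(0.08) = -2.75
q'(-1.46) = 17.19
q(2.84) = -89.53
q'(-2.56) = 18.46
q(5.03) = -349.49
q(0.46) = -3.80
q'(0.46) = -6.23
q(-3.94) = -58.58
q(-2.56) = -39.06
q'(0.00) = 1.84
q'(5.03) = -170.54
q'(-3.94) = 7.51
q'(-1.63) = 17.97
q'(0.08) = 0.55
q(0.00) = -2.85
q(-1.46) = -18.64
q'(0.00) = 1.84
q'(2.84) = -72.72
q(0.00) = -2.85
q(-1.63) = -21.63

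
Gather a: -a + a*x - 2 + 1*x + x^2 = a*(x - 1) + x^2 + x - 2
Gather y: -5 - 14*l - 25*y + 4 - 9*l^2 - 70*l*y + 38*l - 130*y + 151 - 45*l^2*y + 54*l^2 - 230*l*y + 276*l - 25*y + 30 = 45*l^2 + 300*l + y*(-45*l^2 - 300*l - 180) + 180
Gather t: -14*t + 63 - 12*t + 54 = 117 - 26*t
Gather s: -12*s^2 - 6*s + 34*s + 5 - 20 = -12*s^2 + 28*s - 15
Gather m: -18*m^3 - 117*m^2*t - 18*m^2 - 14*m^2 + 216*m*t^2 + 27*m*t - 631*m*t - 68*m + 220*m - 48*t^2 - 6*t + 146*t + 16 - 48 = -18*m^3 + m^2*(-117*t - 32) + m*(216*t^2 - 604*t + 152) - 48*t^2 + 140*t - 32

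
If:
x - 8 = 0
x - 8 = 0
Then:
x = 8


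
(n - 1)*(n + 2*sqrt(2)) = n^2 - n + 2*sqrt(2)*n - 2*sqrt(2)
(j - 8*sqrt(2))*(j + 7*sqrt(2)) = j^2 - sqrt(2)*j - 112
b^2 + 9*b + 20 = (b + 4)*(b + 5)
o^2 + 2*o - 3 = (o - 1)*(o + 3)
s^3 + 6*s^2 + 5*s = s*(s + 1)*(s + 5)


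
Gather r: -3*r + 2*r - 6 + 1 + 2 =-r - 3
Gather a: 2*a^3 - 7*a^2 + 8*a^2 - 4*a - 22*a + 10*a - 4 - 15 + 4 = 2*a^3 + a^2 - 16*a - 15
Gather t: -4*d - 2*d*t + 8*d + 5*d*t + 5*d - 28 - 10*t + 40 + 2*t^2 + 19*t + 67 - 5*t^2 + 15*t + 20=9*d - 3*t^2 + t*(3*d + 24) + 99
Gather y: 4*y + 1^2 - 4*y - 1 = 0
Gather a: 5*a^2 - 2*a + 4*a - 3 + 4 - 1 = 5*a^2 + 2*a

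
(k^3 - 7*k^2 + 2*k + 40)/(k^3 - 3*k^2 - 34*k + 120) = (k + 2)/(k + 6)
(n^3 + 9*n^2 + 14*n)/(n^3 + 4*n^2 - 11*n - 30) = n*(n + 7)/(n^2 + 2*n - 15)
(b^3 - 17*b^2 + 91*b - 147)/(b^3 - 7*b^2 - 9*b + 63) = (b - 7)/(b + 3)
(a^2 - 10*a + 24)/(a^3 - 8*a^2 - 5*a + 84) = (a - 6)/(a^2 - 4*a - 21)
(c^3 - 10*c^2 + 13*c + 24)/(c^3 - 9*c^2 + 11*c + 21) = (c - 8)/(c - 7)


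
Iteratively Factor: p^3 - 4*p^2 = (p - 4)*(p^2) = p*(p - 4)*(p)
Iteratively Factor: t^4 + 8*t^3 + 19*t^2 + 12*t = (t + 4)*(t^3 + 4*t^2 + 3*t) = (t + 1)*(t + 4)*(t^2 + 3*t) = (t + 1)*(t + 3)*(t + 4)*(t)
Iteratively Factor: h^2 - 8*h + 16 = (h - 4)*(h - 4)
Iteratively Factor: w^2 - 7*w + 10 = (w - 5)*(w - 2)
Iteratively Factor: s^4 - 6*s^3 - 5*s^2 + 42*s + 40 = (s - 5)*(s^3 - s^2 - 10*s - 8) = (s - 5)*(s + 1)*(s^2 - 2*s - 8) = (s - 5)*(s - 4)*(s + 1)*(s + 2)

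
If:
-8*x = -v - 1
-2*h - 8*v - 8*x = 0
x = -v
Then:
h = 0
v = -1/9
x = 1/9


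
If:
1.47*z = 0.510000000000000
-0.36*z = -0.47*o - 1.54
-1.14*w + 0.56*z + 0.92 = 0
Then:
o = -3.01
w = 0.98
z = 0.35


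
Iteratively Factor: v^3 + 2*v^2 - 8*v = (v + 4)*(v^2 - 2*v) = (v - 2)*(v + 4)*(v)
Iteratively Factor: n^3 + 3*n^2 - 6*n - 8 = (n + 1)*(n^2 + 2*n - 8) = (n - 2)*(n + 1)*(n + 4)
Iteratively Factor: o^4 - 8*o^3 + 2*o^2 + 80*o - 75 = (o - 1)*(o^3 - 7*o^2 - 5*o + 75) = (o - 5)*(o - 1)*(o^2 - 2*o - 15) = (o - 5)*(o - 1)*(o + 3)*(o - 5)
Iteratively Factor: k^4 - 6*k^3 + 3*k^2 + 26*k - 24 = (k - 1)*(k^3 - 5*k^2 - 2*k + 24) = (k - 4)*(k - 1)*(k^2 - k - 6) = (k - 4)*(k - 3)*(k - 1)*(k + 2)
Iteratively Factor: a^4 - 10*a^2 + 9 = (a - 3)*(a^3 + 3*a^2 - a - 3) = (a - 3)*(a - 1)*(a^2 + 4*a + 3) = (a - 3)*(a - 1)*(a + 3)*(a + 1)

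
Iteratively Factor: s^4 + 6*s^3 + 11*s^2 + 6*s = (s + 2)*(s^3 + 4*s^2 + 3*s) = (s + 1)*(s + 2)*(s^2 + 3*s) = s*(s + 1)*(s + 2)*(s + 3)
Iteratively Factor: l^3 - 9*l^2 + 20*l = (l)*(l^2 - 9*l + 20) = l*(l - 4)*(l - 5)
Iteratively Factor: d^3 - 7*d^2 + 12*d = (d - 4)*(d^2 - 3*d) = d*(d - 4)*(d - 3)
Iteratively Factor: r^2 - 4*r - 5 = (r - 5)*(r + 1)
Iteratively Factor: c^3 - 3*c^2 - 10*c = (c)*(c^2 - 3*c - 10) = c*(c - 5)*(c + 2)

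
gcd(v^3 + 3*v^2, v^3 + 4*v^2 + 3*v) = v^2 + 3*v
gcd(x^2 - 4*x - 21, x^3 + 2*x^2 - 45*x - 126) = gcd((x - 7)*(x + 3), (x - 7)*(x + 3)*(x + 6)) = x^2 - 4*x - 21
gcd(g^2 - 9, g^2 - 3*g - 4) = 1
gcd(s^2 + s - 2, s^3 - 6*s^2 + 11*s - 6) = s - 1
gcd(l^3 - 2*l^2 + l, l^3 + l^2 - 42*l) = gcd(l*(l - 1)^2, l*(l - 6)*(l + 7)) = l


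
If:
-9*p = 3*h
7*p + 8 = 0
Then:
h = 24/7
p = -8/7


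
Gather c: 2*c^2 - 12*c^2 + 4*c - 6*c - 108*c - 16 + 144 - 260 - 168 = -10*c^2 - 110*c - 300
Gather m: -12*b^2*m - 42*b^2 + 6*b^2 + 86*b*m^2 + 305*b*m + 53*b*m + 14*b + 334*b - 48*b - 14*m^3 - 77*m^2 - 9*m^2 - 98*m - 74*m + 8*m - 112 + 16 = -36*b^2 + 300*b - 14*m^3 + m^2*(86*b - 86) + m*(-12*b^2 + 358*b - 164) - 96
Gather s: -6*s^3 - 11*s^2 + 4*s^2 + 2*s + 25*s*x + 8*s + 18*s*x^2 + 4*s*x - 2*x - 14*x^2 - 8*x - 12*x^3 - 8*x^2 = -6*s^3 - 7*s^2 + s*(18*x^2 + 29*x + 10) - 12*x^3 - 22*x^2 - 10*x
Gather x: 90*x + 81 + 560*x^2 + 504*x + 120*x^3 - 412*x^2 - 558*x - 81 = 120*x^3 + 148*x^2 + 36*x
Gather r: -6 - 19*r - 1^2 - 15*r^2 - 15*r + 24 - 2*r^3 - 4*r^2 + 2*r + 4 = -2*r^3 - 19*r^2 - 32*r + 21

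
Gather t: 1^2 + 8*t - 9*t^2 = -9*t^2 + 8*t + 1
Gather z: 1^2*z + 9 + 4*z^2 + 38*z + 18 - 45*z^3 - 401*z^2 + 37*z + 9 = -45*z^3 - 397*z^2 + 76*z + 36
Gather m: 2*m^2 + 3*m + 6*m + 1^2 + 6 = 2*m^2 + 9*m + 7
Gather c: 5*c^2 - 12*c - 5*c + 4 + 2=5*c^2 - 17*c + 6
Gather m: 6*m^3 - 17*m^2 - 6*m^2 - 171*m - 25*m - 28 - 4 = 6*m^3 - 23*m^2 - 196*m - 32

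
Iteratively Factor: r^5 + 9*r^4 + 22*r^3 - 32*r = (r)*(r^4 + 9*r^3 + 22*r^2 - 32) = r*(r + 2)*(r^3 + 7*r^2 + 8*r - 16) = r*(r + 2)*(r + 4)*(r^2 + 3*r - 4) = r*(r + 2)*(r + 4)^2*(r - 1)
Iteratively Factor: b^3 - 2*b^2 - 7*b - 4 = (b - 4)*(b^2 + 2*b + 1) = (b - 4)*(b + 1)*(b + 1)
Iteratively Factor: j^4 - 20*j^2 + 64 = (j - 4)*(j^3 + 4*j^2 - 4*j - 16) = (j - 4)*(j - 2)*(j^2 + 6*j + 8) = (j - 4)*(j - 2)*(j + 2)*(j + 4)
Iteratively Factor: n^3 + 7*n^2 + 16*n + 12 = (n + 2)*(n^2 + 5*n + 6) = (n + 2)^2*(n + 3)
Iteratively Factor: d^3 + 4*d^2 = (d + 4)*(d^2) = d*(d + 4)*(d)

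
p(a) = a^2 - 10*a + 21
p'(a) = 2*a - 10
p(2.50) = 2.25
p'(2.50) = -5.00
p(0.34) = 17.72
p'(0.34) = -9.32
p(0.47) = 16.52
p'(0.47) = -9.06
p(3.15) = -0.58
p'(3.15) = -3.70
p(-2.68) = 54.98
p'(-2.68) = -15.36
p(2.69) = 1.34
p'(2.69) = -4.62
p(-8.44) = 176.63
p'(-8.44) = -26.88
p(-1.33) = 36.07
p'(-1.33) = -12.66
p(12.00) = 45.00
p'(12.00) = 14.00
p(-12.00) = 285.00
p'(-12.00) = -34.00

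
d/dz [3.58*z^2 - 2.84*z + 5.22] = 7.16*z - 2.84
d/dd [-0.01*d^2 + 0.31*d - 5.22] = 0.31 - 0.02*d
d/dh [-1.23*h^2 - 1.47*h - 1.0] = -2.46*h - 1.47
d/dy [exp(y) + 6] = exp(y)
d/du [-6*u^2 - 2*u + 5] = -12*u - 2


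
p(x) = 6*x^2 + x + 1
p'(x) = 12*x + 1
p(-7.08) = 294.68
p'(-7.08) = -83.96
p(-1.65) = 15.68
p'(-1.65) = -18.80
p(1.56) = 17.16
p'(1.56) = 19.72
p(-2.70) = 42.04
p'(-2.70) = -31.40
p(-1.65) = 15.68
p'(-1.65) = -18.80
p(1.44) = 14.88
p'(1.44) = 18.28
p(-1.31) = 9.99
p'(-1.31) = -14.72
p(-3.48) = 70.18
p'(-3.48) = -40.76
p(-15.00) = 1336.00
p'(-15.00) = -179.00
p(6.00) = 223.00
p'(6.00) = 73.00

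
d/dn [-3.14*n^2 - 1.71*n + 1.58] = -6.28*n - 1.71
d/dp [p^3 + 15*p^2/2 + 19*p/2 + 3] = 3*p^2 + 15*p + 19/2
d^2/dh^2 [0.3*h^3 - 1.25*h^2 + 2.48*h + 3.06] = 1.8*h - 2.5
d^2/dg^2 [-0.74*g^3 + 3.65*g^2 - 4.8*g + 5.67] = 7.3 - 4.44*g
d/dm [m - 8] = 1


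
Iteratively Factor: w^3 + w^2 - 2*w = (w)*(w^2 + w - 2) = w*(w + 2)*(w - 1)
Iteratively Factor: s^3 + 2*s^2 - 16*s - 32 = (s + 4)*(s^2 - 2*s - 8) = (s - 4)*(s + 4)*(s + 2)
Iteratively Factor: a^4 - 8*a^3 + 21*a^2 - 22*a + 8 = (a - 1)*(a^3 - 7*a^2 + 14*a - 8) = (a - 1)^2*(a^2 - 6*a + 8) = (a - 2)*(a - 1)^2*(a - 4)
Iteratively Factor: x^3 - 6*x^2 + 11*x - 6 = (x - 2)*(x^2 - 4*x + 3) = (x - 3)*(x - 2)*(x - 1)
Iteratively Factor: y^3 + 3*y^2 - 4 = (y + 2)*(y^2 + y - 2) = (y + 2)^2*(y - 1)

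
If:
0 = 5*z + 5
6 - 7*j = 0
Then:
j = 6/7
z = -1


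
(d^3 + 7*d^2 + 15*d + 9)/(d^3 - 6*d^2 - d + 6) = (d^2 + 6*d + 9)/(d^2 - 7*d + 6)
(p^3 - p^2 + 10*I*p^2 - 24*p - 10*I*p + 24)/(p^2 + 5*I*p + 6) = (p^2 + p*(-1 + 4*I) - 4*I)/(p - I)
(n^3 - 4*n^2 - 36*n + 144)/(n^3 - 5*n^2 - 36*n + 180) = (n - 4)/(n - 5)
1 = 1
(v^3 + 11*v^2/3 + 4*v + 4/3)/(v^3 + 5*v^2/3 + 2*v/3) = (v + 2)/v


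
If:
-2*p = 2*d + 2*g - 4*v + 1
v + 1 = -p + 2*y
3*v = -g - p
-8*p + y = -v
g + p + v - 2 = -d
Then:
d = 11/3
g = -41/15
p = 7/30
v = 5/6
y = 31/30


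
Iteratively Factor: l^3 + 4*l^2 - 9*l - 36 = (l + 3)*(l^2 + l - 12) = (l - 3)*(l + 3)*(l + 4)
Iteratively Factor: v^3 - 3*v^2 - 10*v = (v + 2)*(v^2 - 5*v) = v*(v + 2)*(v - 5)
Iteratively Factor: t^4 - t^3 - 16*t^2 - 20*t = (t)*(t^3 - t^2 - 16*t - 20) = t*(t + 2)*(t^2 - 3*t - 10) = t*(t - 5)*(t + 2)*(t + 2)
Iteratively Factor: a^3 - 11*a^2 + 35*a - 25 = (a - 5)*(a^2 - 6*a + 5) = (a - 5)*(a - 1)*(a - 5)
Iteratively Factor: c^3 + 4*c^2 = (c + 4)*(c^2) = c*(c + 4)*(c)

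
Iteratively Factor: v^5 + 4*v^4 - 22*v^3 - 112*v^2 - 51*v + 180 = (v - 1)*(v^4 + 5*v^3 - 17*v^2 - 129*v - 180) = (v - 1)*(v + 3)*(v^3 + 2*v^2 - 23*v - 60) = (v - 1)*(v + 3)^2*(v^2 - v - 20) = (v - 5)*(v - 1)*(v + 3)^2*(v + 4)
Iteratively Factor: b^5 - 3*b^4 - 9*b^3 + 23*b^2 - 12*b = (b - 4)*(b^4 + b^3 - 5*b^2 + 3*b) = b*(b - 4)*(b^3 + b^2 - 5*b + 3) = b*(b - 4)*(b + 3)*(b^2 - 2*b + 1) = b*(b - 4)*(b - 1)*(b + 3)*(b - 1)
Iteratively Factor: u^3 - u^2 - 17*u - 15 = (u + 1)*(u^2 - 2*u - 15) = (u - 5)*(u + 1)*(u + 3)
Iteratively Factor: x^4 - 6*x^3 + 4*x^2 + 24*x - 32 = (x - 2)*(x^3 - 4*x^2 - 4*x + 16) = (x - 4)*(x - 2)*(x^2 - 4) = (x - 4)*(x - 2)^2*(x + 2)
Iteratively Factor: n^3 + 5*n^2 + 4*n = (n)*(n^2 + 5*n + 4) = n*(n + 1)*(n + 4)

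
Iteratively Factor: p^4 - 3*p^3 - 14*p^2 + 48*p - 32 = (p - 4)*(p^3 + p^2 - 10*p + 8) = (p - 4)*(p + 4)*(p^2 - 3*p + 2) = (p - 4)*(p - 2)*(p + 4)*(p - 1)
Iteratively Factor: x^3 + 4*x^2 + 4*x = (x + 2)*(x^2 + 2*x) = (x + 2)^2*(x)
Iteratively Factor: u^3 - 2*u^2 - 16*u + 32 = (u - 4)*(u^2 + 2*u - 8) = (u - 4)*(u - 2)*(u + 4)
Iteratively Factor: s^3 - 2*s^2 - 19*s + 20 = (s + 4)*(s^2 - 6*s + 5) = (s - 5)*(s + 4)*(s - 1)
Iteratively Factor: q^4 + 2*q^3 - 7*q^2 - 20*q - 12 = (q + 1)*(q^3 + q^2 - 8*q - 12) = (q - 3)*(q + 1)*(q^2 + 4*q + 4) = (q - 3)*(q + 1)*(q + 2)*(q + 2)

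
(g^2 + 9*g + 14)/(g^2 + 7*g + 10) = (g + 7)/(g + 5)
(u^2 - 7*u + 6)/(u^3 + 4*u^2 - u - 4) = (u - 6)/(u^2 + 5*u + 4)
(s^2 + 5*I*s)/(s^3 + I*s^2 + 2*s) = (s + 5*I)/(s^2 + I*s + 2)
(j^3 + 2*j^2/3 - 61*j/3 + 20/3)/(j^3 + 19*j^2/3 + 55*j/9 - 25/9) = 3*(j - 4)/(3*j + 5)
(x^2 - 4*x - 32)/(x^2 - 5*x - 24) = (x + 4)/(x + 3)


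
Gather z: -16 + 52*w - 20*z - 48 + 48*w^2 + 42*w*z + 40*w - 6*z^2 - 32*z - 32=48*w^2 + 92*w - 6*z^2 + z*(42*w - 52) - 96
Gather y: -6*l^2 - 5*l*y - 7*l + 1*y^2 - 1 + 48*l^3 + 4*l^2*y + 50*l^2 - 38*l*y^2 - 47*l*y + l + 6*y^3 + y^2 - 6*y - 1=48*l^3 + 44*l^2 - 6*l + 6*y^3 + y^2*(2 - 38*l) + y*(4*l^2 - 52*l - 6) - 2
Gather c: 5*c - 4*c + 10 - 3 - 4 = c + 3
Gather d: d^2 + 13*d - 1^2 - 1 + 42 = d^2 + 13*d + 40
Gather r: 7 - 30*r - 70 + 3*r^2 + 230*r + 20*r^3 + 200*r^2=20*r^3 + 203*r^2 + 200*r - 63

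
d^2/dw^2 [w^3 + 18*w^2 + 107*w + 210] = 6*w + 36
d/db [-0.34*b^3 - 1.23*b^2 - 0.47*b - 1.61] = -1.02*b^2 - 2.46*b - 0.47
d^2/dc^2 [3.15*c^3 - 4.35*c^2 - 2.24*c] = 18.9*c - 8.7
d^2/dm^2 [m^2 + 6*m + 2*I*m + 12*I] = 2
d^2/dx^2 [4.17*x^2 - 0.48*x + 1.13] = 8.34000000000000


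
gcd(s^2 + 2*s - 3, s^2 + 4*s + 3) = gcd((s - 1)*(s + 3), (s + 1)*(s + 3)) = s + 3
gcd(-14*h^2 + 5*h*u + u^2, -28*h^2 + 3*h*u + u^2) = 7*h + u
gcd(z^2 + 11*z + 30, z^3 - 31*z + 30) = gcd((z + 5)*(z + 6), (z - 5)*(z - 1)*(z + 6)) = z + 6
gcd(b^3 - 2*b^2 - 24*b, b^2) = b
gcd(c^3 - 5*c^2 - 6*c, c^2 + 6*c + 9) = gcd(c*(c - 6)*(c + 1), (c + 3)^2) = 1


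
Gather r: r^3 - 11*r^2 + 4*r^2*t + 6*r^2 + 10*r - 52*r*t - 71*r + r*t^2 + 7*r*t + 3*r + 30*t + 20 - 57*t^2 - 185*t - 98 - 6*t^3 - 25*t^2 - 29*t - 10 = r^3 + r^2*(4*t - 5) + r*(t^2 - 45*t - 58) - 6*t^3 - 82*t^2 - 184*t - 88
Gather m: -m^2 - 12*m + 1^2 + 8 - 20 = -m^2 - 12*m - 11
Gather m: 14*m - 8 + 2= 14*m - 6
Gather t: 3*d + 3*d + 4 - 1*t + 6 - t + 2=6*d - 2*t + 12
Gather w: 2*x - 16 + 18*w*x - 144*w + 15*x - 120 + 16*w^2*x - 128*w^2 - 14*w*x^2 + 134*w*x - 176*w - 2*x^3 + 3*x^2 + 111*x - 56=w^2*(16*x - 128) + w*(-14*x^2 + 152*x - 320) - 2*x^3 + 3*x^2 + 128*x - 192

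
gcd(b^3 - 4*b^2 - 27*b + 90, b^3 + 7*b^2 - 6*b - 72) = b - 3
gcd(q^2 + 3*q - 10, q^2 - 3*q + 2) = q - 2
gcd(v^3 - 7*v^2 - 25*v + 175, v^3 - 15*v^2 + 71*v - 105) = v^2 - 12*v + 35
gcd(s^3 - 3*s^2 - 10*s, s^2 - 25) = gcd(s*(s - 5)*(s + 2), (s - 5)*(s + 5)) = s - 5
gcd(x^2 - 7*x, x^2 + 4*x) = x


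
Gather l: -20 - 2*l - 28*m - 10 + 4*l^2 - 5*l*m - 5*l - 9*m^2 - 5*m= 4*l^2 + l*(-5*m - 7) - 9*m^2 - 33*m - 30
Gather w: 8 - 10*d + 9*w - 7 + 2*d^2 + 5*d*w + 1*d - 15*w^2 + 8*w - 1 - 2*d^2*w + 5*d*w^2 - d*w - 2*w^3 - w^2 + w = 2*d^2 - 9*d - 2*w^3 + w^2*(5*d - 16) + w*(-2*d^2 + 4*d + 18)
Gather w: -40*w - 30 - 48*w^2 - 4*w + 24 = -48*w^2 - 44*w - 6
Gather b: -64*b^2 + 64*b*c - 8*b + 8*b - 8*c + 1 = -64*b^2 + 64*b*c - 8*c + 1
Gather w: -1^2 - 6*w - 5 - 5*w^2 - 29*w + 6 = -5*w^2 - 35*w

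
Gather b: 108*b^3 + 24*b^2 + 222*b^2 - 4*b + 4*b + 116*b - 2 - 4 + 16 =108*b^3 + 246*b^2 + 116*b + 10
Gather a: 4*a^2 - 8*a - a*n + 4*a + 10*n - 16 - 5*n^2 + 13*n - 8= 4*a^2 + a*(-n - 4) - 5*n^2 + 23*n - 24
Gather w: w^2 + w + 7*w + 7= w^2 + 8*w + 7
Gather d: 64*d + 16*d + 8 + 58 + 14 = 80*d + 80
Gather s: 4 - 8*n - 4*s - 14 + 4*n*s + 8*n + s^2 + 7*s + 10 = s^2 + s*(4*n + 3)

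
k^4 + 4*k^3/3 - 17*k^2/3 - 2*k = k*(k - 2)*(k + 1/3)*(k + 3)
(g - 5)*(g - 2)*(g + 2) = g^3 - 5*g^2 - 4*g + 20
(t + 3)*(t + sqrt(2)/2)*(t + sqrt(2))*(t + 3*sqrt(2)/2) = t^4 + 3*t^3 + 3*sqrt(2)*t^3 + 11*t^2/2 + 9*sqrt(2)*t^2 + 3*sqrt(2)*t/2 + 33*t/2 + 9*sqrt(2)/2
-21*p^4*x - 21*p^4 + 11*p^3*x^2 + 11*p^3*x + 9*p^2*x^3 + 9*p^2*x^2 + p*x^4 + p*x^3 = (-p + x)*(3*p + x)*(7*p + x)*(p*x + p)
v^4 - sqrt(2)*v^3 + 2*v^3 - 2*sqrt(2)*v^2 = v^2*(v + 2)*(v - sqrt(2))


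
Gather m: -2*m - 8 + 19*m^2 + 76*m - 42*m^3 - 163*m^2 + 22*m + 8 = -42*m^3 - 144*m^2 + 96*m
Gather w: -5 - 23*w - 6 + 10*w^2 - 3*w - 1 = 10*w^2 - 26*w - 12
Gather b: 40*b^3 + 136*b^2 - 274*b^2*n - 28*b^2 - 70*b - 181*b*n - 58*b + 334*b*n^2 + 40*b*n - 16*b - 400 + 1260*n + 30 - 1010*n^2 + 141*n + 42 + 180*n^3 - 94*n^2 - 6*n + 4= 40*b^3 + b^2*(108 - 274*n) + b*(334*n^2 - 141*n - 144) + 180*n^3 - 1104*n^2 + 1395*n - 324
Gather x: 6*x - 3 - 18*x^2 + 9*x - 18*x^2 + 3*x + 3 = -36*x^2 + 18*x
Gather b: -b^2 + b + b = -b^2 + 2*b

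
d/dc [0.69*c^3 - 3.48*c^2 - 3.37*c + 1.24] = 2.07*c^2 - 6.96*c - 3.37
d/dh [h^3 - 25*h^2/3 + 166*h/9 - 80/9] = 3*h^2 - 50*h/3 + 166/9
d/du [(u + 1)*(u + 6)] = 2*u + 7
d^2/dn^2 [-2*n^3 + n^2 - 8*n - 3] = 2 - 12*n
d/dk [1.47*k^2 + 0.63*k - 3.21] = 2.94*k + 0.63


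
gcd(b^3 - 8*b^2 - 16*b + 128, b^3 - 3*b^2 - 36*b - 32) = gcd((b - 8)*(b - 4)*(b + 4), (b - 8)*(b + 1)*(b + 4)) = b^2 - 4*b - 32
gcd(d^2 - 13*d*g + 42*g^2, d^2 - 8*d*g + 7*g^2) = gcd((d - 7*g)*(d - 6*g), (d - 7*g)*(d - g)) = d - 7*g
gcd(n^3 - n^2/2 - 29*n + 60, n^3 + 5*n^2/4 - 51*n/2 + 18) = n^2 + 2*n - 24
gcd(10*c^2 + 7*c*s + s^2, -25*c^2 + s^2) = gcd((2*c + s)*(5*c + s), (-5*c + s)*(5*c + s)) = 5*c + s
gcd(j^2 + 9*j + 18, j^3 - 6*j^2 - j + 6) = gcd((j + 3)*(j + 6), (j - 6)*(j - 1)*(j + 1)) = 1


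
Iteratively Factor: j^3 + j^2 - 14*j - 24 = (j + 3)*(j^2 - 2*j - 8) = (j - 4)*(j + 3)*(j + 2)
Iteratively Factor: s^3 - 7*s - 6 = (s - 3)*(s^2 + 3*s + 2) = (s - 3)*(s + 1)*(s + 2)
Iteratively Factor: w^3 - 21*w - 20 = (w + 1)*(w^2 - w - 20) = (w - 5)*(w + 1)*(w + 4)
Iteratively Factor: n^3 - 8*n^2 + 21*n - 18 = (n - 3)*(n^2 - 5*n + 6) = (n - 3)^2*(n - 2)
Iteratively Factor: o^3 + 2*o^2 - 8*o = (o - 2)*(o^2 + 4*o) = (o - 2)*(o + 4)*(o)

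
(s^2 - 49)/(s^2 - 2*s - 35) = (s + 7)/(s + 5)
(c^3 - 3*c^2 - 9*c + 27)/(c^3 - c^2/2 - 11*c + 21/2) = 2*(c^2 - 9)/(2*c^2 + 5*c - 7)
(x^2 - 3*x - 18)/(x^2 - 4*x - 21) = (x - 6)/(x - 7)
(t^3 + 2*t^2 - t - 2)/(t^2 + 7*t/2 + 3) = 2*(t^2 - 1)/(2*t + 3)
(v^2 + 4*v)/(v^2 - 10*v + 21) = v*(v + 4)/(v^2 - 10*v + 21)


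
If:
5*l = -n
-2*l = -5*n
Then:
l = 0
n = 0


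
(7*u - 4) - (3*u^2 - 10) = -3*u^2 + 7*u + 6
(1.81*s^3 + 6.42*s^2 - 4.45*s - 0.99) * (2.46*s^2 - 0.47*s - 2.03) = 4.4526*s^5 + 14.9425*s^4 - 17.6387*s^3 - 13.3765*s^2 + 9.4988*s + 2.0097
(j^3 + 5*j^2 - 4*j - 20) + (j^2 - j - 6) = j^3 + 6*j^2 - 5*j - 26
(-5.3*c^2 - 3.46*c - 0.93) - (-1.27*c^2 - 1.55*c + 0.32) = -4.03*c^2 - 1.91*c - 1.25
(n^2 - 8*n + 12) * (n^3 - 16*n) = n^5 - 8*n^4 - 4*n^3 + 128*n^2 - 192*n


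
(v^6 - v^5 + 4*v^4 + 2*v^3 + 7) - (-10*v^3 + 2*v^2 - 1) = v^6 - v^5 + 4*v^4 + 12*v^3 - 2*v^2 + 8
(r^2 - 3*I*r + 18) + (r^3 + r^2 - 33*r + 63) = r^3 + 2*r^2 - 33*r - 3*I*r + 81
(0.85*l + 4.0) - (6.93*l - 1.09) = 5.09 - 6.08*l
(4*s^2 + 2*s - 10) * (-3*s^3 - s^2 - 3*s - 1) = -12*s^5 - 10*s^4 + 16*s^3 + 28*s + 10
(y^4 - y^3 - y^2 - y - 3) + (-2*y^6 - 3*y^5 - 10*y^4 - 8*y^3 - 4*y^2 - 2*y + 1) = -2*y^6 - 3*y^5 - 9*y^4 - 9*y^3 - 5*y^2 - 3*y - 2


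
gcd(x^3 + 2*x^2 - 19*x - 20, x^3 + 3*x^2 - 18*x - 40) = x^2 + x - 20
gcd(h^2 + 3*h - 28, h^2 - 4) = 1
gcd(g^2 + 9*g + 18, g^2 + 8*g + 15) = g + 3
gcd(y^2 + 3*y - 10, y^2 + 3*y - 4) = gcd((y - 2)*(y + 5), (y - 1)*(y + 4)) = 1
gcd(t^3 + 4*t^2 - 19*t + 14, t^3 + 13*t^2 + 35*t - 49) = t^2 + 6*t - 7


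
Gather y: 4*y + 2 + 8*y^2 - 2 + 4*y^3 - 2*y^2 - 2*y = 4*y^3 + 6*y^2 + 2*y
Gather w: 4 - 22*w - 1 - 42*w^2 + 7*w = -42*w^2 - 15*w + 3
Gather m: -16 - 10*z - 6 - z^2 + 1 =-z^2 - 10*z - 21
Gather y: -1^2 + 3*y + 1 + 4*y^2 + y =4*y^2 + 4*y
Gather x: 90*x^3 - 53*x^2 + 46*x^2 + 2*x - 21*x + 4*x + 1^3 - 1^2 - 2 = 90*x^3 - 7*x^2 - 15*x - 2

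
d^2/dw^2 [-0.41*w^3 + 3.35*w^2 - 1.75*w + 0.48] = 6.7 - 2.46*w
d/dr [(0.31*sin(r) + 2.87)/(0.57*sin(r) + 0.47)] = -1.4902*cos(r)/(0.57*sin(r) + 0.47)^2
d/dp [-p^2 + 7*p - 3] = 7 - 2*p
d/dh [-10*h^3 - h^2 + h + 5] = -30*h^2 - 2*h + 1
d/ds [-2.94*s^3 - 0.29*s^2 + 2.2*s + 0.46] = -8.82*s^2 - 0.58*s + 2.2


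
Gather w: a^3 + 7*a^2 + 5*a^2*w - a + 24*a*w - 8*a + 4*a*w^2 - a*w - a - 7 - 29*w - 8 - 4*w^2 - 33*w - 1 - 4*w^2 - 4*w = a^3 + 7*a^2 - 10*a + w^2*(4*a - 8) + w*(5*a^2 + 23*a - 66) - 16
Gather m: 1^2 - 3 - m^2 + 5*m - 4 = -m^2 + 5*m - 6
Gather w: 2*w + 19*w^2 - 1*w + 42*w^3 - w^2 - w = 42*w^3 + 18*w^2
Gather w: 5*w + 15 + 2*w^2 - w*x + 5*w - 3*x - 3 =2*w^2 + w*(10 - x) - 3*x + 12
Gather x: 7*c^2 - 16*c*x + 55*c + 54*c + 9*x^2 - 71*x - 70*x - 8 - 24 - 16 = 7*c^2 + 109*c + 9*x^2 + x*(-16*c - 141) - 48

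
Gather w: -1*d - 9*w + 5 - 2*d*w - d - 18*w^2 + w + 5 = -2*d - 18*w^2 + w*(-2*d - 8) + 10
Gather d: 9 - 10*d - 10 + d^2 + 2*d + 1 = d^2 - 8*d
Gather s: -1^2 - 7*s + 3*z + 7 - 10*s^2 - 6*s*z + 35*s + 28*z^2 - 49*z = -10*s^2 + s*(28 - 6*z) + 28*z^2 - 46*z + 6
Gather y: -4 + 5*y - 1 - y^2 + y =-y^2 + 6*y - 5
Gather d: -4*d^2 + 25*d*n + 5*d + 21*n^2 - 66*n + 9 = -4*d^2 + d*(25*n + 5) + 21*n^2 - 66*n + 9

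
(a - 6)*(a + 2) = a^2 - 4*a - 12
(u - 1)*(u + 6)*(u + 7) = u^3 + 12*u^2 + 29*u - 42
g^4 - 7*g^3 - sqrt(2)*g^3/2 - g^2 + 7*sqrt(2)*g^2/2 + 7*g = g*(g - 7)*(g - sqrt(2))*(g + sqrt(2)/2)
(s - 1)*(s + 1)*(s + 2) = s^3 + 2*s^2 - s - 2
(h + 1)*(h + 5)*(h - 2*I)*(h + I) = h^4 + 6*h^3 - I*h^3 + 7*h^2 - 6*I*h^2 + 12*h - 5*I*h + 10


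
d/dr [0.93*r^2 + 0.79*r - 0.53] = 1.86*r + 0.79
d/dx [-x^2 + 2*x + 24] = 2 - 2*x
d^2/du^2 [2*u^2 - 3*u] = 4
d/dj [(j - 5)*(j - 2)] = 2*j - 7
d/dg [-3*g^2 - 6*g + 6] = -6*g - 6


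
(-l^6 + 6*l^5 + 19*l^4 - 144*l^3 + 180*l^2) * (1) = -l^6 + 6*l^5 + 19*l^4 - 144*l^3 + 180*l^2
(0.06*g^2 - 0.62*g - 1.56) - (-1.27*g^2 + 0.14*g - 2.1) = 1.33*g^2 - 0.76*g + 0.54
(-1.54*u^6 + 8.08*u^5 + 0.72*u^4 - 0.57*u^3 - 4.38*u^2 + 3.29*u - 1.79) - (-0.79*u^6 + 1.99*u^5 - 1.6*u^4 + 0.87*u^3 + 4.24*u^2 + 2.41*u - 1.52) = -0.75*u^6 + 6.09*u^5 + 2.32*u^4 - 1.44*u^3 - 8.62*u^2 + 0.88*u - 0.27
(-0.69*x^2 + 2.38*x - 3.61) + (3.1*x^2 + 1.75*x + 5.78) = 2.41*x^2 + 4.13*x + 2.17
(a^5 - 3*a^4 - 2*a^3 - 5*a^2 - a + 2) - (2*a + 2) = a^5 - 3*a^4 - 2*a^3 - 5*a^2 - 3*a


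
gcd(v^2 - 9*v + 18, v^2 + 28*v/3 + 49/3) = 1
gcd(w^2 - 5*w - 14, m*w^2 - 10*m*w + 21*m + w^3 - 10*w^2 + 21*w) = w - 7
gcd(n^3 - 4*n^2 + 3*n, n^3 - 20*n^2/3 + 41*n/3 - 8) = n^2 - 4*n + 3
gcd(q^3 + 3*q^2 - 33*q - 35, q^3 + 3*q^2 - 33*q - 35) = q^3 + 3*q^2 - 33*q - 35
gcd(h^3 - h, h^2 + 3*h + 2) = h + 1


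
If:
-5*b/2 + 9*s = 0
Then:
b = 18*s/5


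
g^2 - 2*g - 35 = (g - 7)*(g + 5)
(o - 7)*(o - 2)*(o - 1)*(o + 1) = o^4 - 9*o^3 + 13*o^2 + 9*o - 14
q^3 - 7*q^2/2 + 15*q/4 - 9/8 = (q - 3/2)^2*(q - 1/2)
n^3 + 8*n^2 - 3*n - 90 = (n - 3)*(n + 5)*(n + 6)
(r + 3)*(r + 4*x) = r^2 + 4*r*x + 3*r + 12*x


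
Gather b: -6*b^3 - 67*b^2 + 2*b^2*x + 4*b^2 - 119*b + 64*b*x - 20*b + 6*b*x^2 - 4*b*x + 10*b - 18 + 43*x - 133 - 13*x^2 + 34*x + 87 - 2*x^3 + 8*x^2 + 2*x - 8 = -6*b^3 + b^2*(2*x - 63) + b*(6*x^2 + 60*x - 129) - 2*x^3 - 5*x^2 + 79*x - 72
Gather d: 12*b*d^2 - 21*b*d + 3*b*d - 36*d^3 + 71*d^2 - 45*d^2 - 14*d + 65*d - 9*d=-36*d^3 + d^2*(12*b + 26) + d*(42 - 18*b)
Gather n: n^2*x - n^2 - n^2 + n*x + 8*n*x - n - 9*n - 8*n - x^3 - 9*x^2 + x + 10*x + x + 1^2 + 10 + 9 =n^2*(x - 2) + n*(9*x - 18) - x^3 - 9*x^2 + 12*x + 20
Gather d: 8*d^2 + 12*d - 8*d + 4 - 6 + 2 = 8*d^2 + 4*d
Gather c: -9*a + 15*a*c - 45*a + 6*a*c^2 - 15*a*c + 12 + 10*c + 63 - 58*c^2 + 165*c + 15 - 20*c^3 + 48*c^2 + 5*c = -54*a - 20*c^3 + c^2*(6*a - 10) + 180*c + 90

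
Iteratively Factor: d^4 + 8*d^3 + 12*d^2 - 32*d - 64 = (d + 4)*(d^3 + 4*d^2 - 4*d - 16) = (d + 4)^2*(d^2 - 4) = (d + 2)*(d + 4)^2*(d - 2)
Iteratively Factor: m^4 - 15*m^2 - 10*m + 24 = (m + 3)*(m^3 - 3*m^2 - 6*m + 8) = (m + 2)*(m + 3)*(m^2 - 5*m + 4) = (m - 4)*(m + 2)*(m + 3)*(m - 1)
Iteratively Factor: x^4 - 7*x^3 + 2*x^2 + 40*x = (x - 5)*(x^3 - 2*x^2 - 8*x) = x*(x - 5)*(x^2 - 2*x - 8) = x*(x - 5)*(x + 2)*(x - 4)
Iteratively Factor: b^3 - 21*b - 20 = (b + 1)*(b^2 - b - 20) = (b - 5)*(b + 1)*(b + 4)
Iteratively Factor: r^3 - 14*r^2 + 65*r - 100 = (r - 5)*(r^2 - 9*r + 20) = (r - 5)*(r - 4)*(r - 5)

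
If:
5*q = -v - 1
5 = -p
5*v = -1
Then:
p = -5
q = -4/25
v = -1/5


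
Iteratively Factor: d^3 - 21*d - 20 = (d + 4)*(d^2 - 4*d - 5) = (d + 1)*(d + 4)*(d - 5)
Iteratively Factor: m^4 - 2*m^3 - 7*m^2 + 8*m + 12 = (m + 1)*(m^3 - 3*m^2 - 4*m + 12) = (m - 2)*(m + 1)*(m^2 - m - 6) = (m - 3)*(m - 2)*(m + 1)*(m + 2)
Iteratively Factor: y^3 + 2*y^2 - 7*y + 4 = (y - 1)*(y^2 + 3*y - 4) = (y - 1)*(y + 4)*(y - 1)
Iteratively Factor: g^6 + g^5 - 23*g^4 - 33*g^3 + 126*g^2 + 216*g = (g)*(g^5 + g^4 - 23*g^3 - 33*g^2 + 126*g + 216) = g*(g + 2)*(g^4 - g^3 - 21*g^2 + 9*g + 108) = g*(g + 2)*(g + 3)*(g^3 - 4*g^2 - 9*g + 36) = g*(g + 2)*(g + 3)^2*(g^2 - 7*g + 12) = g*(g - 3)*(g + 2)*(g + 3)^2*(g - 4)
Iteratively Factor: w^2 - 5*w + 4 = (w - 4)*(w - 1)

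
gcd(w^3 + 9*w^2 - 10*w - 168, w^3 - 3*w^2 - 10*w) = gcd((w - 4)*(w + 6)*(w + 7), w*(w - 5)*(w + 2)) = 1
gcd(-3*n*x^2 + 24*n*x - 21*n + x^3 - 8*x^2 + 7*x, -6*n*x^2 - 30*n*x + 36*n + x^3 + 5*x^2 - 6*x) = x - 1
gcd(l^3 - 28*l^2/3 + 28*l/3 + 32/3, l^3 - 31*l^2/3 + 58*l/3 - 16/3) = l^2 - 10*l + 16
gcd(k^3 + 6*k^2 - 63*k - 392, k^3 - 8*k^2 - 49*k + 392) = k^2 - k - 56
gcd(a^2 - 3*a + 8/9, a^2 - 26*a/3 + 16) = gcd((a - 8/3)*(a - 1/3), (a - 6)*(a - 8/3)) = a - 8/3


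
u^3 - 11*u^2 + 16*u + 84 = (u - 7)*(u - 6)*(u + 2)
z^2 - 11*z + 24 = (z - 8)*(z - 3)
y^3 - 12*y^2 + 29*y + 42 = (y - 7)*(y - 6)*(y + 1)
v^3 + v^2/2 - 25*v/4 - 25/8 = (v - 5/2)*(v + 1/2)*(v + 5/2)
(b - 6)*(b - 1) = b^2 - 7*b + 6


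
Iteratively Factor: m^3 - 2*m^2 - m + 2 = (m - 2)*(m^2 - 1) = (m - 2)*(m - 1)*(m + 1)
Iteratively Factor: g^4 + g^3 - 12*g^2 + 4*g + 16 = (g + 1)*(g^3 - 12*g + 16) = (g - 2)*(g + 1)*(g^2 + 2*g - 8) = (g - 2)*(g + 1)*(g + 4)*(g - 2)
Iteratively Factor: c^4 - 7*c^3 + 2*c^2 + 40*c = (c - 5)*(c^3 - 2*c^2 - 8*c) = (c - 5)*(c - 4)*(c^2 + 2*c) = (c - 5)*(c - 4)*(c + 2)*(c)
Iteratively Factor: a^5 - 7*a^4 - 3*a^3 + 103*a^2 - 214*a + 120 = (a - 2)*(a^4 - 5*a^3 - 13*a^2 + 77*a - 60) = (a - 3)*(a - 2)*(a^3 - 2*a^2 - 19*a + 20) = (a - 3)*(a - 2)*(a + 4)*(a^2 - 6*a + 5) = (a - 3)*(a - 2)*(a - 1)*(a + 4)*(a - 5)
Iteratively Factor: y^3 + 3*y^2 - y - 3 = (y + 3)*(y^2 - 1) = (y + 1)*(y + 3)*(y - 1)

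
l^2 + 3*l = l*(l + 3)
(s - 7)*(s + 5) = s^2 - 2*s - 35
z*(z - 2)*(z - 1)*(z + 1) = z^4 - 2*z^3 - z^2 + 2*z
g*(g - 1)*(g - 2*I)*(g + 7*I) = g^4 - g^3 + 5*I*g^3 + 14*g^2 - 5*I*g^2 - 14*g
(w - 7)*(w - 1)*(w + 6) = w^3 - 2*w^2 - 41*w + 42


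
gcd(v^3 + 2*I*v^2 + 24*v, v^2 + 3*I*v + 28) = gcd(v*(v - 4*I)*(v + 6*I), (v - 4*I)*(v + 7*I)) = v - 4*I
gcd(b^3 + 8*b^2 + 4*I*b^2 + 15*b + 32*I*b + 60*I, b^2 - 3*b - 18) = b + 3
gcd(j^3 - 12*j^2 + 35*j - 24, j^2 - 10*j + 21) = j - 3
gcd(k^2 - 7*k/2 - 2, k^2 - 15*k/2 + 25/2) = 1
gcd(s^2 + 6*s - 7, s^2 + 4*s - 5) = s - 1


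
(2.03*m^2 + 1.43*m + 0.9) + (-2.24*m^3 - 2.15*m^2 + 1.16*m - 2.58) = -2.24*m^3 - 0.12*m^2 + 2.59*m - 1.68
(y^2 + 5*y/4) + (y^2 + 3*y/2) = 2*y^2 + 11*y/4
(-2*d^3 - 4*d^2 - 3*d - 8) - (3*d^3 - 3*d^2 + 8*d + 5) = -5*d^3 - d^2 - 11*d - 13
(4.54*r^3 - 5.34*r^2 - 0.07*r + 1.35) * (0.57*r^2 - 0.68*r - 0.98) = 2.5878*r^5 - 6.131*r^4 - 0.8579*r^3 + 6.0503*r^2 - 0.8494*r - 1.323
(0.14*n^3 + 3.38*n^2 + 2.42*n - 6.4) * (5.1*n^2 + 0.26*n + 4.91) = 0.714*n^5 + 17.2744*n^4 + 13.9082*n^3 - 15.415*n^2 + 10.2182*n - 31.424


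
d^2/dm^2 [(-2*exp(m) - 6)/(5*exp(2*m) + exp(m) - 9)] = (-50*exp(4*m) - 590*exp(3*m) - 630*exp(2*m) - 1104*exp(m) - 216)*exp(m)/(125*exp(6*m) + 75*exp(5*m) - 660*exp(4*m) - 269*exp(3*m) + 1188*exp(2*m) + 243*exp(m) - 729)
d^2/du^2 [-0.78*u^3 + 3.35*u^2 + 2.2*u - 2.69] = 6.7 - 4.68*u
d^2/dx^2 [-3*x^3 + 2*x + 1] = -18*x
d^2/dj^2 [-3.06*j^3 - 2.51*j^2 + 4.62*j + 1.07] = -18.36*j - 5.02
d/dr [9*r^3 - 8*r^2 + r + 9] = 27*r^2 - 16*r + 1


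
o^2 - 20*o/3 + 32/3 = (o - 4)*(o - 8/3)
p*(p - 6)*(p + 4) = p^3 - 2*p^2 - 24*p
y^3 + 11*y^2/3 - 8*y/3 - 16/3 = (y - 4/3)*(y + 1)*(y + 4)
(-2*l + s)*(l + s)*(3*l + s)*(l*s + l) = -6*l^4*s - 6*l^4 - 5*l^3*s^2 - 5*l^3*s + 2*l^2*s^3 + 2*l^2*s^2 + l*s^4 + l*s^3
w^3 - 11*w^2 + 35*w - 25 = (w - 5)^2*(w - 1)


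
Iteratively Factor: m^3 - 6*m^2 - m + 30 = (m + 2)*(m^2 - 8*m + 15) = (m - 5)*(m + 2)*(m - 3)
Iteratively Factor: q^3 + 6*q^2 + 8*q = (q + 4)*(q^2 + 2*q) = q*(q + 4)*(q + 2)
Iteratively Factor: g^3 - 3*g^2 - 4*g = (g)*(g^2 - 3*g - 4) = g*(g + 1)*(g - 4)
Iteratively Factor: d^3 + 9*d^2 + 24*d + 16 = (d + 1)*(d^2 + 8*d + 16) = (d + 1)*(d + 4)*(d + 4)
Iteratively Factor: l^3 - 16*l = (l - 4)*(l^2 + 4*l) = l*(l - 4)*(l + 4)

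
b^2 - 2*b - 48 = (b - 8)*(b + 6)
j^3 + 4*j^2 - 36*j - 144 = (j - 6)*(j + 4)*(j + 6)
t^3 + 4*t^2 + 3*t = t*(t + 1)*(t + 3)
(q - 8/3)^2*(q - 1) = q^3 - 19*q^2/3 + 112*q/9 - 64/9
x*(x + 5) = x^2 + 5*x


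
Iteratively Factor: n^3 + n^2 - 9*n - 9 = (n + 3)*(n^2 - 2*n - 3) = (n + 1)*(n + 3)*(n - 3)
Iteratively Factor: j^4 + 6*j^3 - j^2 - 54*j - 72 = (j + 4)*(j^3 + 2*j^2 - 9*j - 18) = (j - 3)*(j + 4)*(j^2 + 5*j + 6) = (j - 3)*(j + 3)*(j + 4)*(j + 2)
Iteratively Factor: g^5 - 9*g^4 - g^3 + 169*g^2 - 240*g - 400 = (g - 4)*(g^4 - 5*g^3 - 21*g^2 + 85*g + 100) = (g - 5)*(g - 4)*(g^3 - 21*g - 20) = (g - 5)^2*(g - 4)*(g^2 + 5*g + 4) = (g - 5)^2*(g - 4)*(g + 4)*(g + 1)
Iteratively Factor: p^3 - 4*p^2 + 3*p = (p - 1)*(p^2 - 3*p) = (p - 3)*(p - 1)*(p)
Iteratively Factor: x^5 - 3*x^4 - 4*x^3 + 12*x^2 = (x - 2)*(x^4 - x^3 - 6*x^2) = (x - 3)*(x - 2)*(x^3 + 2*x^2) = x*(x - 3)*(x - 2)*(x^2 + 2*x) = x^2*(x - 3)*(x - 2)*(x + 2)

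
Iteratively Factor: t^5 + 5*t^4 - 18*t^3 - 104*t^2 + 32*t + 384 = (t + 4)*(t^4 + t^3 - 22*t^2 - 16*t + 96) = (t + 3)*(t + 4)*(t^3 - 2*t^2 - 16*t + 32) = (t - 2)*(t + 3)*(t + 4)*(t^2 - 16) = (t - 4)*(t - 2)*(t + 3)*(t + 4)*(t + 4)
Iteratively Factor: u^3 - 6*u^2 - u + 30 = (u - 5)*(u^2 - u - 6) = (u - 5)*(u + 2)*(u - 3)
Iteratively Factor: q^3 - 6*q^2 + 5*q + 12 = (q - 3)*(q^2 - 3*q - 4) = (q - 3)*(q + 1)*(q - 4)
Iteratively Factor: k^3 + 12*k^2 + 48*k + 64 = (k + 4)*(k^2 + 8*k + 16) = (k + 4)^2*(k + 4)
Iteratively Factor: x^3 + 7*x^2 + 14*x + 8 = (x + 4)*(x^2 + 3*x + 2) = (x + 1)*(x + 4)*(x + 2)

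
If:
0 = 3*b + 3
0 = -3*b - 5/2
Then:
No Solution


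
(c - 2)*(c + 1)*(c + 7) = c^3 + 6*c^2 - 9*c - 14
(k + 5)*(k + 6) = k^2 + 11*k + 30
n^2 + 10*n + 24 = (n + 4)*(n + 6)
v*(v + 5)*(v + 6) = v^3 + 11*v^2 + 30*v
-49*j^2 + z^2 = (-7*j + z)*(7*j + z)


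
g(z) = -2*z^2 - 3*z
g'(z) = -4*z - 3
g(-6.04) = -54.84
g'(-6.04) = 21.16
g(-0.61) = 1.09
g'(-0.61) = -0.56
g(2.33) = -17.85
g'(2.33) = -12.32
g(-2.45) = -4.66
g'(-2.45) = 6.80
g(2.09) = -15.01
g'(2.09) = -11.36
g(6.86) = -114.70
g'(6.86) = -30.44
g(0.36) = -1.34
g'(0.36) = -4.44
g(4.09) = -45.73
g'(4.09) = -19.36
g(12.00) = -324.00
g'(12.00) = -51.00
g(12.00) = -324.00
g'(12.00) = -51.00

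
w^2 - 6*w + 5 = (w - 5)*(w - 1)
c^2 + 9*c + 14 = (c + 2)*(c + 7)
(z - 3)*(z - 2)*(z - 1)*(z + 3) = z^4 - 3*z^3 - 7*z^2 + 27*z - 18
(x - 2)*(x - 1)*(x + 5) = x^3 + 2*x^2 - 13*x + 10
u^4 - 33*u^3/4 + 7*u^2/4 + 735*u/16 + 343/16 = (u - 7)*(u - 7/2)*(u + 1/2)*(u + 7/4)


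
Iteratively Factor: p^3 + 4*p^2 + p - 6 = (p - 1)*(p^2 + 5*p + 6) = (p - 1)*(p + 3)*(p + 2)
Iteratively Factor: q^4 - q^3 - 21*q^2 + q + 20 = (q - 1)*(q^3 - 21*q - 20) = (q - 1)*(q + 1)*(q^2 - q - 20) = (q - 5)*(q - 1)*(q + 1)*(q + 4)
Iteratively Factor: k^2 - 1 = (k + 1)*(k - 1)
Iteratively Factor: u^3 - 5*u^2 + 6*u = (u - 2)*(u^2 - 3*u) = (u - 3)*(u - 2)*(u)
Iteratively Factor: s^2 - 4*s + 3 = (s - 3)*(s - 1)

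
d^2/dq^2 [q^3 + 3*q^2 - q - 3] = 6*q + 6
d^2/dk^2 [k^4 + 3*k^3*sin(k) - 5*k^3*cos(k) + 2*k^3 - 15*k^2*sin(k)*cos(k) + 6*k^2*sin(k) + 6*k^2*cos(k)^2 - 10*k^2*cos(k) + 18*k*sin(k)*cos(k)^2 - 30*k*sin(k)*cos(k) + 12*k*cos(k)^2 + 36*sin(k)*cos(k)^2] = -3*k^3*sin(k) + 5*k^3*cos(k) + 24*k^2*sin(k) + 30*k^2*sin(2*k) + 28*k^2*cos(k) - 12*k^2*cos(2*k) + 12*k^2 + 107*k*sin(k)/2 + 36*k*sin(2*k) - 81*k*sin(3*k)/2 - 6*k*cos(k) - 84*k*cos(2*k) + 12*k + 3*sin(k) - 39*sin(2*k) - 81*sin(3*k) - 11*cos(k) - 54*cos(2*k) + 27*cos(3*k) + 6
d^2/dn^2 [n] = 0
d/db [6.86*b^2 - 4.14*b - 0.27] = 13.72*b - 4.14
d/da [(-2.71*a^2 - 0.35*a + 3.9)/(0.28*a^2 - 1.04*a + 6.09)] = (2.9164*a^2 - 35.1918*a + 1.9245)/(0.0784*a^4 - 0.5824*a^3 + 4.492*a^2 - 12.6672*a + 37.0881)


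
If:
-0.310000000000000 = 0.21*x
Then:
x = -1.48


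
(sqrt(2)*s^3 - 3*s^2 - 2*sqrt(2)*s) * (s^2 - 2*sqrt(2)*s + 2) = sqrt(2)*s^5 - 7*s^4 + 6*sqrt(2)*s^3 + 2*s^2 - 4*sqrt(2)*s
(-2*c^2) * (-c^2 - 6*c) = 2*c^4 + 12*c^3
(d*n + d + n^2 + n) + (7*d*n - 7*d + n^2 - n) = 8*d*n - 6*d + 2*n^2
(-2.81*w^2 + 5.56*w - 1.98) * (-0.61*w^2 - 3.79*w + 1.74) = 1.7141*w^4 + 7.2583*w^3 - 24.754*w^2 + 17.1786*w - 3.4452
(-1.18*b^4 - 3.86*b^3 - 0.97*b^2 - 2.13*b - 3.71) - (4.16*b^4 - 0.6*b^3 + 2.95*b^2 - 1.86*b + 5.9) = -5.34*b^4 - 3.26*b^3 - 3.92*b^2 - 0.27*b - 9.61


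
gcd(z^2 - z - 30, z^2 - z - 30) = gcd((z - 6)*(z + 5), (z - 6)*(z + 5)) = z^2 - z - 30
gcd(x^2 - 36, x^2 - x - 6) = 1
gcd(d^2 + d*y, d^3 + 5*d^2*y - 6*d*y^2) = d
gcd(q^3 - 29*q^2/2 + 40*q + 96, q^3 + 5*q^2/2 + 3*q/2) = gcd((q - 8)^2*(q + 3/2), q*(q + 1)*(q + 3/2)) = q + 3/2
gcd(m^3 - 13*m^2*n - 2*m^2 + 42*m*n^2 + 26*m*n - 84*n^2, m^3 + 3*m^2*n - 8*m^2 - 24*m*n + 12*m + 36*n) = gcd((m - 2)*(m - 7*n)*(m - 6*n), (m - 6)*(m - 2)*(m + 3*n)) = m - 2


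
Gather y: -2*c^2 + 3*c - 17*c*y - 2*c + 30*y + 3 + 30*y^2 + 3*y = -2*c^2 + c + 30*y^2 + y*(33 - 17*c) + 3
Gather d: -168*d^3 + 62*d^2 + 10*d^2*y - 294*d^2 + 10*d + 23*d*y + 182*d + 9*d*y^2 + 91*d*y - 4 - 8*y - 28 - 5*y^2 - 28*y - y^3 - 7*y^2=-168*d^3 + d^2*(10*y - 232) + d*(9*y^2 + 114*y + 192) - y^3 - 12*y^2 - 36*y - 32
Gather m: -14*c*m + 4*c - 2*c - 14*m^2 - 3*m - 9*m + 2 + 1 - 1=2*c - 14*m^2 + m*(-14*c - 12) + 2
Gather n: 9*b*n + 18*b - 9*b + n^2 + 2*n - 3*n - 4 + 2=9*b + n^2 + n*(9*b - 1) - 2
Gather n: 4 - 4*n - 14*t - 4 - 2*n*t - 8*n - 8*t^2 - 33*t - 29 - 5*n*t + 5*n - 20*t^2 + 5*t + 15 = n*(-7*t - 7) - 28*t^2 - 42*t - 14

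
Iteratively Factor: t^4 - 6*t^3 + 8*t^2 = (t - 4)*(t^3 - 2*t^2) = t*(t - 4)*(t^2 - 2*t) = t*(t - 4)*(t - 2)*(t)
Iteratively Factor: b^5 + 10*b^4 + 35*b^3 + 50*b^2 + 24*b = (b + 4)*(b^4 + 6*b^3 + 11*b^2 + 6*b) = (b + 3)*(b + 4)*(b^3 + 3*b^2 + 2*b) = b*(b + 3)*(b + 4)*(b^2 + 3*b + 2) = b*(b + 2)*(b + 3)*(b + 4)*(b + 1)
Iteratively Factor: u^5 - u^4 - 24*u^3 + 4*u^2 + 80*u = (u - 5)*(u^4 + 4*u^3 - 4*u^2 - 16*u) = (u - 5)*(u + 4)*(u^3 - 4*u) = (u - 5)*(u - 2)*(u + 4)*(u^2 + 2*u) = (u - 5)*(u - 2)*(u + 2)*(u + 4)*(u)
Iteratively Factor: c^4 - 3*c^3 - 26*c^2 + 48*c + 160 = (c - 5)*(c^3 + 2*c^2 - 16*c - 32) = (c - 5)*(c - 4)*(c^2 + 6*c + 8) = (c - 5)*(c - 4)*(c + 2)*(c + 4)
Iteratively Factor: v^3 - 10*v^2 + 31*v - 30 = (v - 5)*(v^2 - 5*v + 6) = (v - 5)*(v - 2)*(v - 3)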